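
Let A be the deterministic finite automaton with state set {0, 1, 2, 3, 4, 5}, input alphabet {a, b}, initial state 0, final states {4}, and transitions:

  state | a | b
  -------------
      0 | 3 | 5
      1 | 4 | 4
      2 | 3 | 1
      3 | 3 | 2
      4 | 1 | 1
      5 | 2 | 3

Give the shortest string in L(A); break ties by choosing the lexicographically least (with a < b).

A breadth-first search from 0 reaches an accepting state first via the path 0 → 3 → 2 → 1 → 4 on input abba.
No string of length < 4 is accepted (BFS exhausts all shorter strings without reaching an accepting state), and abba is the lexicographically least accepting string of length 4.

abba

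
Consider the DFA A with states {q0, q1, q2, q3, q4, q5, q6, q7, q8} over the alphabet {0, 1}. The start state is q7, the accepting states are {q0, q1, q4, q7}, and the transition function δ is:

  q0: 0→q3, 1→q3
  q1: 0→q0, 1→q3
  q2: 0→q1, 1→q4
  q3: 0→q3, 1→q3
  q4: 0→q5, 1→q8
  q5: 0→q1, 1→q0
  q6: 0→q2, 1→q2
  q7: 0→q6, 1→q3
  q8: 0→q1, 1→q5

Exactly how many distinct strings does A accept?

23

The useful subgraph on states {q0, q1, q2, q4, q5, q6, q7, q8} is acyclic, so L(A) is finite; the longest accepting path visits 8 useful states, giving maximum string length 7.
Counting accepting paths from q7 by length: 1 of length 0, 4 of length 3, 2 of length 4, 6 of length 5, 8 of length 6, 2 of length 7. Total 23.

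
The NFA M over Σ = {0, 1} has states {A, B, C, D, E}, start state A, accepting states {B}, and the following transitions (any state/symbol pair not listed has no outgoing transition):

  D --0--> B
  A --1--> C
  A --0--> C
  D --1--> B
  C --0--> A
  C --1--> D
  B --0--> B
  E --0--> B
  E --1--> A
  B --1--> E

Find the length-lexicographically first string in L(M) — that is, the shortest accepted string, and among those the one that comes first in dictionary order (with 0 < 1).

010

A breadth-first search from A reaches an accepting state first via the path A → C → D → B on input 010.
No string of length < 3 is accepted (BFS exhausts all shorter strings without reaching an accepting state), and 010 is the lexicographically least accepting string of length 3.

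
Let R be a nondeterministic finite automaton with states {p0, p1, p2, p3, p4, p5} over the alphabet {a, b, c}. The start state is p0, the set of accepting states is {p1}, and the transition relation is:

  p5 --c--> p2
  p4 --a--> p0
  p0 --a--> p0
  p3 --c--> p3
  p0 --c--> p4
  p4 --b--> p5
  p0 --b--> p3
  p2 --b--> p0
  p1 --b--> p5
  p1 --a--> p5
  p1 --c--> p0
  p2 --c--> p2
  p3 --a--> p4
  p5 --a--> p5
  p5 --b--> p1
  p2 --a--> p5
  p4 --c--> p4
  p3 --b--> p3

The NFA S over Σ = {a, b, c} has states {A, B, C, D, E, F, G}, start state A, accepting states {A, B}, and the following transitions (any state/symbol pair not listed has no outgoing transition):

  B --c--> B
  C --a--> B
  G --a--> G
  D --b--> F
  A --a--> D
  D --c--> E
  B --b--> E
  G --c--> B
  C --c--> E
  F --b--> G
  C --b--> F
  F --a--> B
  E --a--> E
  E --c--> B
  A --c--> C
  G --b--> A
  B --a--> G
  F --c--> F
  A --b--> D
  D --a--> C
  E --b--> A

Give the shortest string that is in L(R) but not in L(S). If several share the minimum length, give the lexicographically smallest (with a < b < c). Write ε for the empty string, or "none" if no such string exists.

The string cbb is accepted by R but not by S.
No shorter string lies in the difference, and cbb is the lexicographically first length-3 string in L(R) \ L(S).

cbb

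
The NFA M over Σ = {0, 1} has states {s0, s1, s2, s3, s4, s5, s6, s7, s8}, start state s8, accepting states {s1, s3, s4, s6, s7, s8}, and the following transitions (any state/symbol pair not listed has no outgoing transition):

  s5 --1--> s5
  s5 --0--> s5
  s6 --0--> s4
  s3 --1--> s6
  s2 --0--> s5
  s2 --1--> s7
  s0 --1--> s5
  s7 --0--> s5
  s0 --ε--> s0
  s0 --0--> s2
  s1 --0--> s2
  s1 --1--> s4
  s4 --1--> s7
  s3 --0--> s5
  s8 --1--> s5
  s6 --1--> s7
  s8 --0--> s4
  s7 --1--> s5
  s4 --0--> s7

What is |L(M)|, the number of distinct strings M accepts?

The useful subgraph on states {s4, s7, s8} is acyclic, so L(M) is finite; the longest accepting path visits 3 useful states, giving maximum string length 2.
Counting accepting paths from s8 by length: 1 of length 0, 1 of length 1, 2 of length 2. Total 4.

4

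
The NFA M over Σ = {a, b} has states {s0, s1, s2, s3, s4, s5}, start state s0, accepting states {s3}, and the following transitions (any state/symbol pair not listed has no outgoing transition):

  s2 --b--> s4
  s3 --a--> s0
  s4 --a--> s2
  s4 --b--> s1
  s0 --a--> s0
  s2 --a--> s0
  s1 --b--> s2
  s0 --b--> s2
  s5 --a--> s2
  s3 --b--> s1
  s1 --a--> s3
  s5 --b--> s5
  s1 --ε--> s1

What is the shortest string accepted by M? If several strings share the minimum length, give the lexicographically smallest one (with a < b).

bbba

A breadth-first search from s0 reaches an accepting state first via the path s0 → s2 → s4 → s1 → s3 on input bbba.
No string of length < 4 is accepted (BFS exhausts all shorter strings without reaching an accepting state), and bbba is the lexicographically least accepting string of length 4.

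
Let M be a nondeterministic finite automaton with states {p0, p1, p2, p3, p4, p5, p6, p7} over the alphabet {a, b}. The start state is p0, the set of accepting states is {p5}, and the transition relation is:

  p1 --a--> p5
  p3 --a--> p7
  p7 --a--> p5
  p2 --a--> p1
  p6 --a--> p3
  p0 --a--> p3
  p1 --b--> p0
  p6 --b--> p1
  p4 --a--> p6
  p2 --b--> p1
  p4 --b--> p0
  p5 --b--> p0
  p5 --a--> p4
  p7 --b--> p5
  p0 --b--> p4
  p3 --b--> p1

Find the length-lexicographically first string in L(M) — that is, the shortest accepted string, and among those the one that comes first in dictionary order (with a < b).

aaa

A breadth-first search from p0 reaches an accepting state first via the path p0 → p3 → p7 → p5 on input aaa.
No string of length < 3 is accepted (BFS exhausts all shorter strings without reaching an accepting state), and aaa is the lexicographically least accepting string of length 3.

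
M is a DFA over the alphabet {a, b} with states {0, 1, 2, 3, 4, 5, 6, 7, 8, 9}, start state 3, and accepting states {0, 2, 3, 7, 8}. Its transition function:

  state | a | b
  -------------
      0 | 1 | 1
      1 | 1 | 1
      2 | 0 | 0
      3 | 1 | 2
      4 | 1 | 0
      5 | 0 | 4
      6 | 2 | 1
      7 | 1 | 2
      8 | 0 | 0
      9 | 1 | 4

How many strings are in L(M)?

4

The useful subgraph on states {0, 2, 3} is acyclic, so L(M) is finite; the longest accepting path visits 3 useful states, giving maximum string length 2.
Counting accepting paths from 3 by length: 1 of length 0, 1 of length 1, 2 of length 2. Total 4.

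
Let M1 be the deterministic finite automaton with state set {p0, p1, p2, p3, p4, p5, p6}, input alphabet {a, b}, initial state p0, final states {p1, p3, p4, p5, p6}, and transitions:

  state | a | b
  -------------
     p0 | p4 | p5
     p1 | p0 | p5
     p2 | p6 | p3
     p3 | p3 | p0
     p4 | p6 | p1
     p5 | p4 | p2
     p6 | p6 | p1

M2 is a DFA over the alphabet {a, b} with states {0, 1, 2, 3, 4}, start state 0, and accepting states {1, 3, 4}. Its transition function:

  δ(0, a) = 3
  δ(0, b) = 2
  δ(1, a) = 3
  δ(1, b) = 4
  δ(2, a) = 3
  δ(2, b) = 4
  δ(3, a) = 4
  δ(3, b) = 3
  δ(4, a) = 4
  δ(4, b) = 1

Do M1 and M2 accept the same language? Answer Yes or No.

The string b is accepted by M1 but rejected by M2.
So L(M1) ≠ L(M2).

No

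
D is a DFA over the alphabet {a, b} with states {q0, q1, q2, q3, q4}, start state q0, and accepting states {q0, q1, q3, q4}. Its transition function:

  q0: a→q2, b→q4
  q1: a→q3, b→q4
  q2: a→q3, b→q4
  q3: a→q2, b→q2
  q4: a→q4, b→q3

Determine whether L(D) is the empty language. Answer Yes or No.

No

The empty string ε is accepted: the run q0 ends in the accepting state q0.
Since at least one string is accepted, L(D) is not empty.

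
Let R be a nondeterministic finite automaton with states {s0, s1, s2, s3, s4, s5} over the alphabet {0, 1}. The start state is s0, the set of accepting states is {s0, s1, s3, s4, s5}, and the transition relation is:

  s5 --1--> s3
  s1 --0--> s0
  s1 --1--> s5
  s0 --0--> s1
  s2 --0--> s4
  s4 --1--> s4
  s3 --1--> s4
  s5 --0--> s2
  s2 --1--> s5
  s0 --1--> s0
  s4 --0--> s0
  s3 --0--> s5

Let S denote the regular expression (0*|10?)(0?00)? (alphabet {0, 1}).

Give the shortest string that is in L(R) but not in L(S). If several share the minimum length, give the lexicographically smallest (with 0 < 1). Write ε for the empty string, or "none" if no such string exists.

01

The string 01 is accepted by R but not by S.
No shorter string lies in the difference, and 01 is the lexicographically first length-2 string in L(R) \ L(S).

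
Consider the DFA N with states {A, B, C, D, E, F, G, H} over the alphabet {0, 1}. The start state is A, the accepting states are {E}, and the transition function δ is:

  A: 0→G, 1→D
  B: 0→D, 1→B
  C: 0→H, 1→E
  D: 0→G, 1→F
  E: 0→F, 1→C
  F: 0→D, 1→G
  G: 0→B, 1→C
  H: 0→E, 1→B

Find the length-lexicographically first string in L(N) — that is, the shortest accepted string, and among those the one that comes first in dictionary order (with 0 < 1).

A breadth-first search from A reaches an accepting state first via the path A → G → C → E on input 011.
No string of length < 3 is accepted (BFS exhausts all shorter strings without reaching an accepting state), and 011 is the lexicographically least accepting string of length 3.

011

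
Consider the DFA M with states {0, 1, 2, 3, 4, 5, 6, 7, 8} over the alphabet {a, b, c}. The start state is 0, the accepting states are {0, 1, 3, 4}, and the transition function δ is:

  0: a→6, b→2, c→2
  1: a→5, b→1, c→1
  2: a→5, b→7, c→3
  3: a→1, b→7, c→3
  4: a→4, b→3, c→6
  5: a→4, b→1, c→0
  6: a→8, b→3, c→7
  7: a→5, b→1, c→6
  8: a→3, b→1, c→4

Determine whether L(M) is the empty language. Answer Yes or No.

The empty string ε is accepted: the run 0 ends in the accepting state 0.
Since at least one string is accepted, L(M) is not empty.

No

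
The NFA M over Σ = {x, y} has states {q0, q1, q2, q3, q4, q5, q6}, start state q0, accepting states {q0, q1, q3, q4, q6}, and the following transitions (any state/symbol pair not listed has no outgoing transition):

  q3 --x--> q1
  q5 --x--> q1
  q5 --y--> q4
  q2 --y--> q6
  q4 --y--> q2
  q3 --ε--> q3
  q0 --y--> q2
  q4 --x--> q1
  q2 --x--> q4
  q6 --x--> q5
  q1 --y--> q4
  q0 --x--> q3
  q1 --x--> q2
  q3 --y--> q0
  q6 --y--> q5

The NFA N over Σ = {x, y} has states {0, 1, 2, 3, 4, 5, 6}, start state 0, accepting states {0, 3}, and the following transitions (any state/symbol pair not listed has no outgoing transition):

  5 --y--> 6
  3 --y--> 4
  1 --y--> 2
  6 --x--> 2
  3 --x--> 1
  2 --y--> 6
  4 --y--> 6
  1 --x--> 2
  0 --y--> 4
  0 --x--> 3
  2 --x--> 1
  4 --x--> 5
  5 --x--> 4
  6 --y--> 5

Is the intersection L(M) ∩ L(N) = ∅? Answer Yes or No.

The empty string ε is accepted by both M and N.
Hence L(M) ∩ L(N) ≠ ∅.

No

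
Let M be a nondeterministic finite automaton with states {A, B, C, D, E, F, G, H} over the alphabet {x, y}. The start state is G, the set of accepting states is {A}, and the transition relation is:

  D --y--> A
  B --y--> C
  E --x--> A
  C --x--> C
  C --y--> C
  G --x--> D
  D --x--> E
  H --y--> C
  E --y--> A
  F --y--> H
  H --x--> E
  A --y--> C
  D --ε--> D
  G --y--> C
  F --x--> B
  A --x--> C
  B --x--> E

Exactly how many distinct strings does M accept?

The useful subgraph on states {A, D, E, G} is acyclic, so L(M) is finite; the longest accepting path visits 4 useful states, giving maximum string length 3.
Counting accepting paths from G by length: 1 of length 2, 2 of length 3. Total 3.

3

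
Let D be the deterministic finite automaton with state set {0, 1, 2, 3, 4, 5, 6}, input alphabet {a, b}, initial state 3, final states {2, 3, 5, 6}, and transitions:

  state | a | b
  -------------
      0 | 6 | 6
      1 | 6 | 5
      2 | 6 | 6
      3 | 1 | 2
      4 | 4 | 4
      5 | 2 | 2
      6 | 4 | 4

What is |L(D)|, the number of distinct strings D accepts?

The useful subgraph on states {1, 2, 3, 5, 6} is acyclic, so L(D) is finite; the longest accepting path visits 5 useful states, giving maximum string length 4.
Counting accepting paths from 3 by length: 1 of length 0, 1 of length 1, 4 of length 2, 2 of length 3, 4 of length 4. Total 12.

12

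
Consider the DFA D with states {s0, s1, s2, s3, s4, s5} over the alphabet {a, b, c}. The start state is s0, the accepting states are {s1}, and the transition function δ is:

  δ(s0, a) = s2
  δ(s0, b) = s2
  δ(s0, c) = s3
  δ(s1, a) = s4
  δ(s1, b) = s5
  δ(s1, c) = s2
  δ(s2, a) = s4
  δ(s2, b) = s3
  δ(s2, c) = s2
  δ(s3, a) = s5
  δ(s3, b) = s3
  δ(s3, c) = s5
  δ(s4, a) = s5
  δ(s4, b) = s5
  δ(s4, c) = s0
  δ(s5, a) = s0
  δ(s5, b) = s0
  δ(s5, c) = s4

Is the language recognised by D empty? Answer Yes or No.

Yes

The states reachable from the start state are {s0, s2, s3, s4, s5}.
None of the accepting states {s1} is reachable, so no string is accepted and L(D) = ∅.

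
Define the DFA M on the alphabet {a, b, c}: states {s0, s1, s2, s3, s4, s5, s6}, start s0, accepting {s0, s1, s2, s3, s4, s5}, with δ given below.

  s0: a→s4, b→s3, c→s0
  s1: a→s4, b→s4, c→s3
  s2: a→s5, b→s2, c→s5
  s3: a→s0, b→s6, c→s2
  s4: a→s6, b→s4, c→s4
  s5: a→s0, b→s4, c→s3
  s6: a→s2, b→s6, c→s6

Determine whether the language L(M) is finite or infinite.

State s0 is reachable from the start and can reach an accepting state, and it lies on the cycle s0 → s0.
Traversing that cycle any number of times yields accepted strings of unbounded length, so the language is infinite.

infinite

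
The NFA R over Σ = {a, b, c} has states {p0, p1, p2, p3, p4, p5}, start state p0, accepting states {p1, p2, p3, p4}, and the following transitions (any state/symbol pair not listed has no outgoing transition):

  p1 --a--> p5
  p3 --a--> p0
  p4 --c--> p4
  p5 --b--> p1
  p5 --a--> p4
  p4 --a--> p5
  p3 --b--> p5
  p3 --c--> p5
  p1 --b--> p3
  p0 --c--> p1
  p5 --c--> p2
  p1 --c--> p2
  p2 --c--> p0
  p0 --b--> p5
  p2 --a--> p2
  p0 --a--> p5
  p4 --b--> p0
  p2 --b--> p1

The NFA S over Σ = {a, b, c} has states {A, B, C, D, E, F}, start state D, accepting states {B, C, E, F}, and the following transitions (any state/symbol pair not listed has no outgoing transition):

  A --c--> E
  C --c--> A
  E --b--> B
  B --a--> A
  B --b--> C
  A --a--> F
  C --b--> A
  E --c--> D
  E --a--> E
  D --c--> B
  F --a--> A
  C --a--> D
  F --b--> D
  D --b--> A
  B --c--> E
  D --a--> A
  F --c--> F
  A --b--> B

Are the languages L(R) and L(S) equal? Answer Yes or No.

Yes

Exploring the product automaton R × S from the start pair (p0, D), following both machines on each input symbol, reaches 6 state pairs: (p0, D), (p5, A), (p1, B), (p4, F), (p2, E), (p3, C).
R accepts in {p1, p2, p3, p4} and S accepts in {B, C, E, F}. In every reachable pair the two components are either both accepting — (p1, B), (p4, F), (p2, E), (p3, C) — or both non-accepting, so no string is accepted by exactly one of the machines: L(R) \ L(S) and L(S) \ L(R) are both empty.
Hence every string is accepted by R iff it is accepted by S, and the two languages coincide.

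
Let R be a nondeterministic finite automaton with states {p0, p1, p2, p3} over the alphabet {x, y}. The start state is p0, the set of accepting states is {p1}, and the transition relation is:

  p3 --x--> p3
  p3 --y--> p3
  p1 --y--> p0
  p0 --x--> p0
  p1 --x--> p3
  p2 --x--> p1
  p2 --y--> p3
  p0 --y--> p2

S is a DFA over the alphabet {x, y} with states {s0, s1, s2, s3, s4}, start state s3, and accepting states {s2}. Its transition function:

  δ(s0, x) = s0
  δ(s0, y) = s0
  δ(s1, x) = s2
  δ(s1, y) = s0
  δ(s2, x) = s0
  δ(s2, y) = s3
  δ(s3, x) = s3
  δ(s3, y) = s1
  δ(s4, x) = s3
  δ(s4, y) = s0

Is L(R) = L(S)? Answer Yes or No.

Exploring the product automaton R × S from the start pair (p0, s3), following both machines on each input symbol, reaches 4 state pairs: (p0, s3), (p2, s1), (p1, s2), (p3, s0).
R accepts in {p1} and S accepts in {s2}. In every reachable pair the two components are either both accepting — (p1, s2) — or both non-accepting, so no string is accepted by exactly one of the machines: L(R) \ L(S) and L(S) \ L(R) are both empty.
Hence every string is accepted by R iff it is accepted by S, and the two languages coincide.

Yes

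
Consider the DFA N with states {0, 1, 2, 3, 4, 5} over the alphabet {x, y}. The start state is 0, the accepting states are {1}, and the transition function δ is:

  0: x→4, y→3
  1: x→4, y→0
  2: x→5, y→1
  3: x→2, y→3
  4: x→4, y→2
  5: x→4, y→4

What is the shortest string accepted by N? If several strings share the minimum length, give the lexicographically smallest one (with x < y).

A breadth-first search from 0 reaches an accepting state first via the path 0 → 4 → 2 → 1 on input xyy.
No string of length < 3 is accepted (BFS exhausts all shorter strings without reaching an accepting state), and xyy is the lexicographically least accepting string of length 3.

xyy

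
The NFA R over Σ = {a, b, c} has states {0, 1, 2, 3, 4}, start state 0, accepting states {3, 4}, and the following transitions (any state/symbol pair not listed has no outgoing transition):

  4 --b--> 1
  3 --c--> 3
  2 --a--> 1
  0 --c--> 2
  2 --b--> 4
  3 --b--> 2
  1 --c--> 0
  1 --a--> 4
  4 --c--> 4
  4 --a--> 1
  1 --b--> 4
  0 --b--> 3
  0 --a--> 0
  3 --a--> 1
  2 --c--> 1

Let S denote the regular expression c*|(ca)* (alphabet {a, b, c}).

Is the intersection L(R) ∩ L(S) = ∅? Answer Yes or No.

Yes

Converting the expression S to a DFA (subset construction, then merging equivalent states) gives the minimal DFA with states {s0, s1, s2, s3, s4, s5}, start state s0, accepting states {s0, s2, s3, s4} and transitions s0: a→s1, b→s1, c→s2; s1: a→s1, b→s1, c→s1; s2: a→s3, b→s1, c→s4; s3: a→s1, b→s1, c→s5; s4: a→s1, b→s1, c→s4; s5: a→s3, b→s1, c→s1.
Exploring the product automaton R × S from the start pair (0, s0), following both machines on each input symbol, reaches 14 state pairs: (0, s0), (0, s1), (3, s1), (2, s2), (2, s1), (1, s1), (1, s3), (4, s1), (1, s4), (0, s5), (0, s4), (0, s3), (2, s4), (2, s5).
R accepts in {3, 4} and S accepts in {s0, s2, s3, s4}; no reachable pair has both components accepting, so no string drives both machines to acceptance simultaneously and L(R) ∩ L(S) = ∅.
So no string is accepted by both, and the intersection is empty.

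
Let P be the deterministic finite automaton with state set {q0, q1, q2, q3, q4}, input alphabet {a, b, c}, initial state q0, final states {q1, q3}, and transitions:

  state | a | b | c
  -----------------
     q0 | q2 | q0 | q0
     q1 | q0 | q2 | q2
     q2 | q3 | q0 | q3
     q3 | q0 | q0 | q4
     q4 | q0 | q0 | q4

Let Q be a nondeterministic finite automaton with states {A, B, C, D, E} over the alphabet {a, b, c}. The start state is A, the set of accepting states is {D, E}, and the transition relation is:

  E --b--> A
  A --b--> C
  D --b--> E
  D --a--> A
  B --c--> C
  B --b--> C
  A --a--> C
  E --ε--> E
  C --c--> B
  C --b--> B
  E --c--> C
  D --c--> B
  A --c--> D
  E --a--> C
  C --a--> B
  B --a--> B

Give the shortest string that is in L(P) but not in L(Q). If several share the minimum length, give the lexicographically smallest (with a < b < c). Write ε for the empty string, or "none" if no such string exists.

The string aa is accepted by P but not by Q.
No shorter string lies in the difference, and aa is the lexicographically first length-2 string in L(P) \ L(Q).

aa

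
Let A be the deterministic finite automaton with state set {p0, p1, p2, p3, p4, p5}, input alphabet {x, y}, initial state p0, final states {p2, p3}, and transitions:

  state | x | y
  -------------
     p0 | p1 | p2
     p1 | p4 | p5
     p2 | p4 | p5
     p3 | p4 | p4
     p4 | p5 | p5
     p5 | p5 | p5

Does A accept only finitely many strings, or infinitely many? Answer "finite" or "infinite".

The useful states (reachable from p0 and able to reach an accepting state) are {p0, p2}.
Restricted to these states the transition graph has no cycle, so every accepting path has bounded length and L is finite.

finite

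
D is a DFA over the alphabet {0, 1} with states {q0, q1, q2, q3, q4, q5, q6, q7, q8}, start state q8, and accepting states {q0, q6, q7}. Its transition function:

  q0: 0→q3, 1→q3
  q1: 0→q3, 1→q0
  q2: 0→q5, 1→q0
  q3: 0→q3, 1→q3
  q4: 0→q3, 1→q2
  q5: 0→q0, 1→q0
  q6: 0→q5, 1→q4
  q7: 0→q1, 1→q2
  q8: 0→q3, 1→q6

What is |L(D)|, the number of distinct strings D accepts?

6

The useful subgraph on states {q0, q2, q4, q5, q6, q8} is acyclic, so L(D) is finite; the longest accepting path visits 6 useful states, giving maximum string length 5.
Counting accepting paths from q8 by length: 1 of length 1, 2 of length 3, 1 of length 4, 2 of length 5. Total 6.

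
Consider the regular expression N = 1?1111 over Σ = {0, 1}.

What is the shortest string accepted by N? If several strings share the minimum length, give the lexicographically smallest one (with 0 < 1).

By inspection of the expression, no string of length less than 4 matches, and 1111 is the lexicographically first match of length 4.

1111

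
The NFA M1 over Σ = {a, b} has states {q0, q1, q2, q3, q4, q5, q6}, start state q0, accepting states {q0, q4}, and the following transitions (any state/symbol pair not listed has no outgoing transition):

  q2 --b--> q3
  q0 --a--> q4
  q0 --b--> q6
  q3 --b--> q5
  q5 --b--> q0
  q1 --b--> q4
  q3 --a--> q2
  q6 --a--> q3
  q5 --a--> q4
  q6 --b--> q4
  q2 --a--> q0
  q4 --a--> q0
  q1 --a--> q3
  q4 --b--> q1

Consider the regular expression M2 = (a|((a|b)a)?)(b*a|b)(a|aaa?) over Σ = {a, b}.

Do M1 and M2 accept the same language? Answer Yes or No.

The empty string ε is accepted by M1 but rejected by M2.
So L(M1) ≠ L(M2).

No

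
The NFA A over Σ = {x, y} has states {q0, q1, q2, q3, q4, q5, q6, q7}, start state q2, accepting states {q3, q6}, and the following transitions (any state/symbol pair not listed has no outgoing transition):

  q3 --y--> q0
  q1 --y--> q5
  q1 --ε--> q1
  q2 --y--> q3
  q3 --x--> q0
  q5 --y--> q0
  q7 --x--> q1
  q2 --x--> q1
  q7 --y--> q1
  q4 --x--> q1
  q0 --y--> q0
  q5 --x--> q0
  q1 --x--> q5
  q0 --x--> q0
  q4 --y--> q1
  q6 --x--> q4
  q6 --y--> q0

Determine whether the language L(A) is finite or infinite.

The useful states (reachable from q2 and able to reach an accepting state) are {q2, q3}.
Restricted to these states the transition graph has no cycle, so every accepting path has bounded length and L is finite.

finite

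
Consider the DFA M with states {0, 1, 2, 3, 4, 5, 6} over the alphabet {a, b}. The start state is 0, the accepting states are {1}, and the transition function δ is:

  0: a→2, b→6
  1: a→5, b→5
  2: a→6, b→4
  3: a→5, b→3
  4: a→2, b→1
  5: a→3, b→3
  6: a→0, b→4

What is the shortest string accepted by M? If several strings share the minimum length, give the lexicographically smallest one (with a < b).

abb

A breadth-first search from 0 reaches an accepting state first via the path 0 → 2 → 4 → 1 on input abb.
No string of length < 3 is accepted (BFS exhausts all shorter strings without reaching an accepting state), and abb is the lexicographically least accepting string of length 3.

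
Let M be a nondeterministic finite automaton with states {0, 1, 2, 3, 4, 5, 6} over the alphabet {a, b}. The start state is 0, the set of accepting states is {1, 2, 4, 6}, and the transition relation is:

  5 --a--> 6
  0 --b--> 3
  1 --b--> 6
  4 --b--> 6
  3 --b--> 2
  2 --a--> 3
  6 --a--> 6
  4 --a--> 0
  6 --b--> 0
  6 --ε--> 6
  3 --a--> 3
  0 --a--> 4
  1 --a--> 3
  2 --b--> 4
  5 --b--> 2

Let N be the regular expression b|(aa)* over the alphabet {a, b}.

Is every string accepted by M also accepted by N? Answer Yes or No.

No

The string a is in L(M) but not in L(N).
So L(M) ⊄ L(N).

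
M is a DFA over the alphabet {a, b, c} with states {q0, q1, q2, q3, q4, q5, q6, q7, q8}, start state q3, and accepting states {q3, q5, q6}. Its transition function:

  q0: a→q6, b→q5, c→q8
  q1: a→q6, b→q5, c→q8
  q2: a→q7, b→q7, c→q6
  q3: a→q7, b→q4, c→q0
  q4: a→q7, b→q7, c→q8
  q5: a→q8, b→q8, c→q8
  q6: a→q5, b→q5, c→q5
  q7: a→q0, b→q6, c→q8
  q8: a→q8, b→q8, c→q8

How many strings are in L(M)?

33

The useful subgraph on states {q0, q3, q4, q5, q6, q7} is acyclic, so L(M) is finite; the longest accepting path visits 6 useful states, giving maximum string length 5.
Counting accepting paths from q3 by length: 1 of length 0, 3 of length 2, 10 of length 3, 13 of length 4, 6 of length 5. Total 33.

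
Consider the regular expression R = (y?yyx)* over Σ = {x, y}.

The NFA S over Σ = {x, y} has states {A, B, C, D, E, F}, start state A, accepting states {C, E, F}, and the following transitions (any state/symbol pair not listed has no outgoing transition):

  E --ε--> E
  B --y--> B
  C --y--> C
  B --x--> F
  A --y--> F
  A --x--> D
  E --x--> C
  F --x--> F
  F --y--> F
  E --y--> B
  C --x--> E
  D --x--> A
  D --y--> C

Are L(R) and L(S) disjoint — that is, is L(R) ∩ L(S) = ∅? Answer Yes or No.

No

The string yyx is accepted by both R and S.
Hence L(R) ∩ L(S) ≠ ∅.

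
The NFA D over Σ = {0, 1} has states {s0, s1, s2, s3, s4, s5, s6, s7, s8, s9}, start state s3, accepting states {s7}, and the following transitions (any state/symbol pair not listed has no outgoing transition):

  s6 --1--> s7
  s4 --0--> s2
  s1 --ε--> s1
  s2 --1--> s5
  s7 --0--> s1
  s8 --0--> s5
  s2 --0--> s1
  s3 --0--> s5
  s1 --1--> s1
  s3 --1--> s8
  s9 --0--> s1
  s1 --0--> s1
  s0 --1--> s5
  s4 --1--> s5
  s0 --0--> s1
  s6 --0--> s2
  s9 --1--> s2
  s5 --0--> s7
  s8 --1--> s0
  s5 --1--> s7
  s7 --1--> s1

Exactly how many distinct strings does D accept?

6

The useful subgraph on states {s0, s3, s5, s7, s8} is acyclic, so L(D) is finite; the longest accepting path visits 5 useful states, giving maximum string length 4.
Counting accepting paths from s3 by length: 2 of length 2, 2 of length 3, 2 of length 4. Total 6.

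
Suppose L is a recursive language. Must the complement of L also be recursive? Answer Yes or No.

Run the decider for L and flip its answer; since the decider halts on every input, this decides the complement.
So the recursive languages are closed under complement.

Yes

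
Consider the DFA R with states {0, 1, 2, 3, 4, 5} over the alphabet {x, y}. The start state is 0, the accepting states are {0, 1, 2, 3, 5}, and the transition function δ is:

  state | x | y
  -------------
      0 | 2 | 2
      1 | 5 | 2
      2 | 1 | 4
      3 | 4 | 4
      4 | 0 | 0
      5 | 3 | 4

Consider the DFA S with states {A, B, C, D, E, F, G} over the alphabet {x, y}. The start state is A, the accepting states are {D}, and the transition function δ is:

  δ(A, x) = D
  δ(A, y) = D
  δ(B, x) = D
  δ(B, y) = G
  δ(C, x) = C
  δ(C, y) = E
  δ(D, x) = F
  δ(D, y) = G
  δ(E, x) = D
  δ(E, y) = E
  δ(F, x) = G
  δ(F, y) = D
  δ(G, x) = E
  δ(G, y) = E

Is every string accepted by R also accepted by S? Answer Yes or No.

The empty string ε is in L(R) but not in L(S).
So L(R) ⊄ L(S).

No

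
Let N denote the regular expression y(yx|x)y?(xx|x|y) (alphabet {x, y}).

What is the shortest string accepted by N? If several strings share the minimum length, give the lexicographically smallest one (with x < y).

yxx

By inspection of the expression, no string of length less than 3 matches, and yxx is the lexicographically first match of length 3.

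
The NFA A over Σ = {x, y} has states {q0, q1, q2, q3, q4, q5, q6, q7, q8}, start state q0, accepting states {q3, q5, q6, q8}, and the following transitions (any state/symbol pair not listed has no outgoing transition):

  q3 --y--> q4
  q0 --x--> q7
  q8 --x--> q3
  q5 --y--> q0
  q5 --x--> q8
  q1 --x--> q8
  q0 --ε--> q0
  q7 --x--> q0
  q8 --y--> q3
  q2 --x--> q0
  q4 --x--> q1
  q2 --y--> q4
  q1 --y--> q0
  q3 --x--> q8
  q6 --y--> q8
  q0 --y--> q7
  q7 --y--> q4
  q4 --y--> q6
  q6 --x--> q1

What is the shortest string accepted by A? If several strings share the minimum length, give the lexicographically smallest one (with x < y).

A breadth-first search from q0 reaches an accepting state first via the path q0 → q7 → q4 → q6 on input xyy.
No string of length < 3 is accepted (BFS exhausts all shorter strings without reaching an accepting state), and xyy is the lexicographically least accepting string of length 3.

xyy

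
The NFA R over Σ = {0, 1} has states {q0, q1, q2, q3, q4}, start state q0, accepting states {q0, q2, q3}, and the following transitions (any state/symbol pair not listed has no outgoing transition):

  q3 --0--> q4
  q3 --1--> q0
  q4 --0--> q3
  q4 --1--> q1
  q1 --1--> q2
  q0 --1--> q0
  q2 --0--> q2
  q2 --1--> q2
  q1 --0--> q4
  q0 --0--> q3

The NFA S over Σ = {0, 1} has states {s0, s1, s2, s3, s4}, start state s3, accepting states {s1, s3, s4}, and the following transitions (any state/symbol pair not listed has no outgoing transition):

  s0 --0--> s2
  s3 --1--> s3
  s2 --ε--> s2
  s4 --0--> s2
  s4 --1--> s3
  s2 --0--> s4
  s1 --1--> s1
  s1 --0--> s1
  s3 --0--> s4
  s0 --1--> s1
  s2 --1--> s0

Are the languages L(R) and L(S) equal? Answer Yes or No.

Exploring the product automaton R × S from the start pair (q0, s3), following both machines on each input symbol, reaches 5 state pairs: (q0, s3), (q3, s4), (q4, s2), (q1, s0), (q2, s1).
R accepts in {q0, q2, q3} and S accepts in {s1, s3, s4}. In every reachable pair the two components are either both accepting — (q0, s3), (q3, s4), (q2, s1) — or both non-accepting, so no string is accepted by exactly one of the machines: L(R) \ L(S) and L(S) \ L(R) are both empty.
Hence every string is accepted by R iff it is accepted by S, and the two languages coincide.

Yes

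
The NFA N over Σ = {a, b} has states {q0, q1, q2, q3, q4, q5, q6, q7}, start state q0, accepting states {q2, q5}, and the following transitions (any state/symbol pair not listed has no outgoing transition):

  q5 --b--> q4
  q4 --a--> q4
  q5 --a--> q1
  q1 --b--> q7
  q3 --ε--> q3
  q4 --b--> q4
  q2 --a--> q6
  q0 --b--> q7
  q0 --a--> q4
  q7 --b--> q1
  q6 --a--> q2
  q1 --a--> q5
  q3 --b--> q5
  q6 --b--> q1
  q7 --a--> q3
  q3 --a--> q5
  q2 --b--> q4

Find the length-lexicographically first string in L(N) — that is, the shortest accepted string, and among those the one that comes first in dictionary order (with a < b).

baa

A breadth-first search from q0 reaches an accepting state first via the path q0 → q7 → q3 → q5 on input baa.
No string of length < 3 is accepted (BFS exhausts all shorter strings without reaching an accepting state), and baa is the lexicographically least accepting string of length 3.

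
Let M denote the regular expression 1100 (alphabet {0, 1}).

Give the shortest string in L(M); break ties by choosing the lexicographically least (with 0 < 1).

By inspection of the expression, no string of length less than 4 matches, and 1100 is the lexicographically first match of length 4.

1100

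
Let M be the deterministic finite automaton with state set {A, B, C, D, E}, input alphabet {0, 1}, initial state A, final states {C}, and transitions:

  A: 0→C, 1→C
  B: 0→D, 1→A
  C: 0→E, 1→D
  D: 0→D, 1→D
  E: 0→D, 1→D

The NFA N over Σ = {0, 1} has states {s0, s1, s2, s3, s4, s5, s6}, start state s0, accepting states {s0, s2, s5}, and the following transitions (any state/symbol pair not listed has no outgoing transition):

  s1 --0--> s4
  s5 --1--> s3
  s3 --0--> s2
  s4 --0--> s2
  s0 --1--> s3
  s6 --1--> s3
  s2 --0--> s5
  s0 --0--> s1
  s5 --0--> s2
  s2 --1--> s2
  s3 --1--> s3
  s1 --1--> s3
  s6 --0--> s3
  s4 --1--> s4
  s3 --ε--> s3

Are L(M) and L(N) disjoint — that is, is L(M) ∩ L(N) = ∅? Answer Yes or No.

Exploring the product automaton M × N from the start pair (A, s0), following both machines on each input symbol, reaches 9 state pairs: (A, s0), (C, s1), (C, s3), (E, s4), (D, s3), (E, s2), (D, s2), (D, s4), (D, s5).
M accepts in {C} and N accepts in {s0, s2, s5}; no reachable pair has both components accepting, so no string drives both machines to acceptance simultaneously and L(M) ∩ L(N) = ∅.
So no string is accepted by both, and the intersection is empty.

Yes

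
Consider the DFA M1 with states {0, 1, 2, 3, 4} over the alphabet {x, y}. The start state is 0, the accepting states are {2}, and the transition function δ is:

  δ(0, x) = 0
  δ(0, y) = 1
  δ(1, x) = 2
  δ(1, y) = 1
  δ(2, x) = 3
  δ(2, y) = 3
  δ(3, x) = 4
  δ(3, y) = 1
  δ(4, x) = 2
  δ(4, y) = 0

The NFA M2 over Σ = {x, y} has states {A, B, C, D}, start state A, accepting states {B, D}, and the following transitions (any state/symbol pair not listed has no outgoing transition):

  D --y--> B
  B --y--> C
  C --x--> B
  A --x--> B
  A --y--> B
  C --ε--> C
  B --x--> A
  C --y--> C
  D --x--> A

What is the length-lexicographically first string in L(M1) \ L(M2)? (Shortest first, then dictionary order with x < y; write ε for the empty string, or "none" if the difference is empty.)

yx

The string yx is accepted by M1 but not by M2.
No shorter string lies in the difference, and yx is the lexicographically first length-2 string in L(M1) \ L(M2).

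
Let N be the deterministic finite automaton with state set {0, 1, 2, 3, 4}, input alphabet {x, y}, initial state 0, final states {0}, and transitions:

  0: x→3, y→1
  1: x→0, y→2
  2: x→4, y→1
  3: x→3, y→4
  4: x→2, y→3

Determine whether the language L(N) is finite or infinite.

State 0 is reachable from the start and can reach an accepting state, and it lies on the cycle 0 → 1 → 0.
Traversing that cycle any number of times yields accepted strings of unbounded length, so the language is infinite.

infinite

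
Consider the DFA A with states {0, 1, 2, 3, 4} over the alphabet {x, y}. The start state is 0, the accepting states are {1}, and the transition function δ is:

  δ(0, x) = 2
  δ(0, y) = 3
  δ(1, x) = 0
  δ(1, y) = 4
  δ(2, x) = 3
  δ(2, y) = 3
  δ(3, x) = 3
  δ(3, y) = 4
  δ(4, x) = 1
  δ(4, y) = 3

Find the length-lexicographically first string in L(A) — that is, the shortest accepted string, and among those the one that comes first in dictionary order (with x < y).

A breadth-first search from 0 reaches an accepting state first via the path 0 → 3 → 4 → 1 on input yyx.
No string of length < 3 is accepted (BFS exhausts all shorter strings without reaching an accepting state), and yyx is the lexicographically least accepting string of length 3.

yyx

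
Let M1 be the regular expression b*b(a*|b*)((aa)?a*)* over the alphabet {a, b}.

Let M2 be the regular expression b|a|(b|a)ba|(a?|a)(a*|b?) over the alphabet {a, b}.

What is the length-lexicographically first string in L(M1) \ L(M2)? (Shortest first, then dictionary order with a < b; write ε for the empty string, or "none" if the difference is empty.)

The string ba is accepted by M1 but not by M2.
No shorter string lies in the difference, and ba is the lexicographically first length-2 string in L(M1) \ L(M2).

ba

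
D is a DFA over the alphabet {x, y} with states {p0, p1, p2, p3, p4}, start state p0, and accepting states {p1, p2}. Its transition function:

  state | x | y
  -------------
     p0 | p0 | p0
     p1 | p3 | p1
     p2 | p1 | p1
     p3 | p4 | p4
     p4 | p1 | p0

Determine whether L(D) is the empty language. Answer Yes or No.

Yes

The states reachable from the start state are {p0}.
None of the accepting states {p1, p2} is reachable, so no string is accepted and L(D) = ∅.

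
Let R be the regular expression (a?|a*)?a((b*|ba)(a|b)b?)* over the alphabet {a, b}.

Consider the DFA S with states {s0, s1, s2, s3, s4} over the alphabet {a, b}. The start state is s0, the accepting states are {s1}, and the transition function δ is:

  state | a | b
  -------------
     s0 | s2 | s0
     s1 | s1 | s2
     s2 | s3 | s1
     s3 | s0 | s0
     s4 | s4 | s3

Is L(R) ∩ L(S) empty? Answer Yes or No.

The string ab is accepted by both R and S.
Hence L(R) ∩ L(S) ≠ ∅.

No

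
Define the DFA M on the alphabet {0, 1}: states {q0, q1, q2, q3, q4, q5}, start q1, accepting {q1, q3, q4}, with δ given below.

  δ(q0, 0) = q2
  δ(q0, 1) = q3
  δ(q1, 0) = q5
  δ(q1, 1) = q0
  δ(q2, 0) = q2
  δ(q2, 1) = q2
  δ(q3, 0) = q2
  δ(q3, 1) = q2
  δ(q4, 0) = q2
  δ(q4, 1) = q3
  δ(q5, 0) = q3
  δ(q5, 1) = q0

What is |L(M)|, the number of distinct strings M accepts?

The useful subgraph on states {q0, q1, q3, q5} is acyclic, so L(M) is finite; the longest accepting path visits 4 useful states, giving maximum string length 3.
Counting accepting paths from q1 by length: 1 of length 0, 2 of length 2, 1 of length 3. Total 4.

4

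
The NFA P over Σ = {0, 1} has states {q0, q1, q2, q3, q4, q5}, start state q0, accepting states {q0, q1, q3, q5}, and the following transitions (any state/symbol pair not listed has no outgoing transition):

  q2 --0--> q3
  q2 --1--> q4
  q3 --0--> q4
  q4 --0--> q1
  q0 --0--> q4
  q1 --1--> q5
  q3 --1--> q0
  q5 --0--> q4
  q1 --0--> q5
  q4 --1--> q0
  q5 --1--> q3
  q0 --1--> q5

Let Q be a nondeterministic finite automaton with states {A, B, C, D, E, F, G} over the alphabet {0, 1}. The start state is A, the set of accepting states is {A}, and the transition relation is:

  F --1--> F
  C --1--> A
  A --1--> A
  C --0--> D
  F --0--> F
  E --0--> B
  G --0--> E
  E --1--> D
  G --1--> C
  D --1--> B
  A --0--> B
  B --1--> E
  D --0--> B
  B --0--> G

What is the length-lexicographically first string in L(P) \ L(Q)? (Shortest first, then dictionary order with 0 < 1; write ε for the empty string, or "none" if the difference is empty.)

The string 00 is accepted by P but not by Q.
No shorter string lies in the difference, and 00 is the lexicographically first length-2 string in L(P) \ L(Q).

00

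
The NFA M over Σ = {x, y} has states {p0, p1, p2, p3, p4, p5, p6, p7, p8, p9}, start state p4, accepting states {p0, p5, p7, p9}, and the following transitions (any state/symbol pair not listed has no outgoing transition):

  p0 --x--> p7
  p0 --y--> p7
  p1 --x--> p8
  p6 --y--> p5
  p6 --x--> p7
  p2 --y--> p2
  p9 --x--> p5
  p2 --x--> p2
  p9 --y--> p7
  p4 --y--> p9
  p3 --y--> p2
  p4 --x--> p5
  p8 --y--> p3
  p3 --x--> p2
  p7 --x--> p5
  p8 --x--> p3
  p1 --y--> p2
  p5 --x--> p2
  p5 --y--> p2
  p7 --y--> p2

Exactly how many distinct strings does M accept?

The useful subgraph on states {p4, p5, p7, p9} is acyclic, so L(M) is finite; the longest accepting path visits 4 useful states, giving maximum string length 3.
Counting accepting paths from p4 by length: 2 of length 1, 2 of length 2, 1 of length 3. Total 5.

5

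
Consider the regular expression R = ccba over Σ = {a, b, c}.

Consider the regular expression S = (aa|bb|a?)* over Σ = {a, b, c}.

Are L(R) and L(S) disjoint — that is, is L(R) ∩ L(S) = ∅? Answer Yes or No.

Yes

Converting the expression R to a DFA (subset construction, then merging equivalent states) gives the minimal DFA with states {r0, r1, r2, r3, r4, r5}, start state r0, accepting states {r5} and transitions r0: a→r1, b→r1, c→r2; r1: a→r1, b→r1, c→r1; r2: a→r1, b→r1, c→r3; r3: a→r1, b→r4, c→r1; r4: a→r5, b→r1, c→r1; r5: a→r1, b→r1, c→r1.
Converting the expression S to a DFA (subset construction, then merging equivalent states) gives the minimal DFA with states {s0, s1, s2}, start state s0, accepting states {s0} and transitions s0: a→s0, b→s1, c→s2; s1: a→s2, b→s0, c→s2; s2: a→s2, b→s2, c→s2.
Exploring the product automaton R × S from the start pair (r0, s0), following both machines on each input symbol, reaches 8 state pairs: (r0, s0), (r1, s0), (r1, s1), (r2, s2), (r1, s2), (r3, s2), (r4, s2), (r5, s2).
R accepts in {r5} and S accepts in {s0}; no reachable pair has both components accepting, so no string drives both machines to acceptance simultaneously and L(R) ∩ L(S) = ∅.
So no string is accepted by both, and the intersection is empty.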